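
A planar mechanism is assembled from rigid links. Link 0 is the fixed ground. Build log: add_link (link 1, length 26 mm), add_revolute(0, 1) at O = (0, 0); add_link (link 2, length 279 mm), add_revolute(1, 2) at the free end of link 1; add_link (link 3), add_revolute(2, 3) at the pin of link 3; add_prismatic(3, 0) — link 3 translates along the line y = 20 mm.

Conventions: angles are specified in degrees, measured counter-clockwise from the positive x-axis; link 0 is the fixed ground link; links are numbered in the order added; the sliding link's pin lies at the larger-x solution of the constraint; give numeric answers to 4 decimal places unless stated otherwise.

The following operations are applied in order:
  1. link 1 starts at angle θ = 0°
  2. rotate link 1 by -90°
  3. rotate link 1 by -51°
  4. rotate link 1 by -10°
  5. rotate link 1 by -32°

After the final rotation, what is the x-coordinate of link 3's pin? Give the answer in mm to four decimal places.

geometry: r = 26 mm, L = 279 mm, e = 20 mm; θ starts at 0°
rotate link 1 by -90°: θ ← 0° -90° = -90°
rotate link 1 by -51°: θ ← -90° -51° = -141°
rotate link 1 by -10°: θ ← -141° -10° = -151°
rotate link 1 by -32°: θ ← -151° -32° = -183°
crank pin P = (r cos θ, r sin θ) = (-25.964368, 1.360735)
h = r sin θ − e = 1.360735 − 20 = -18.639265
x = r cos θ + √(L² − h²) = -25.964368 + 278.376683 = 252.412315

252.4123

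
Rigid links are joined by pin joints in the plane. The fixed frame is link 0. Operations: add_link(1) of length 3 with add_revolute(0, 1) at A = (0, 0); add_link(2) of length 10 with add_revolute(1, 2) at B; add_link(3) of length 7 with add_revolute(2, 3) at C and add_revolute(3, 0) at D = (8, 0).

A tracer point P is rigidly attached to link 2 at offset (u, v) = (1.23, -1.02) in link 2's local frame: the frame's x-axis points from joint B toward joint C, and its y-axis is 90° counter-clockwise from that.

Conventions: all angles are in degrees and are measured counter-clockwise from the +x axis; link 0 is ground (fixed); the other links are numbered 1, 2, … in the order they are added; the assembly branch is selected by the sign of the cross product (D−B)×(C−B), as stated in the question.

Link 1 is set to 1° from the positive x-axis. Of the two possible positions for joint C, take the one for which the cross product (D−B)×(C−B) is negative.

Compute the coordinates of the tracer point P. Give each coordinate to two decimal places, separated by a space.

A=(0,0), D=(8.00,0)
B = A + 3.00·(cos1°, sin1°) = (2.9995, 0.0524)
|BD| = 5.0007
circle(B,10.00) ∩ circle(D,7.00): a=7.5996, h=6.4997
  candidates: C₊=(10.6668,6.4721) cross=32.503; C₋=(10.5307,-6.5265) cross=-32.503
  branch - wants cross < 0 → take C=(10.5307,-6.5265) (cross=-32.503)
ex = (C−B)/|BC| = (0.7531,-0.6579); ey = (0.6579,0.7531)
P = B + 1.23·ex + -1.02·ey = (3.2548,-1.5250)

3.25 -1.53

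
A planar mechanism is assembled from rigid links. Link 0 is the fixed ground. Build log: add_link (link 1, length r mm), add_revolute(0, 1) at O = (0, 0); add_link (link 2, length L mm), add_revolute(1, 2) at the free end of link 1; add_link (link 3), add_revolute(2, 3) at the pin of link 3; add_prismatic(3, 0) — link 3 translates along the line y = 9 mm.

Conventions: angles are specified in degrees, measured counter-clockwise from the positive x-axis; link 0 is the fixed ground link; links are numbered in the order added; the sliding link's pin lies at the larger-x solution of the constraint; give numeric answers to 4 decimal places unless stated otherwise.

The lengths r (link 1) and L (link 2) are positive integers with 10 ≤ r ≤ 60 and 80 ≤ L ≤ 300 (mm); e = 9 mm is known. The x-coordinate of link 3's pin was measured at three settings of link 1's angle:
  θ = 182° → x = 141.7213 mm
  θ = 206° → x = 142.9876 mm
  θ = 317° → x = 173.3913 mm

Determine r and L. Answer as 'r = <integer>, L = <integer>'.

constraint per measurement: (x − r cos θ)² + (r sin θ − e)² = L²
subtracting the θ₁ and θ₂ equations cancels the r² and L² terms:
r = (x₁² − x₂²) / (2[(x₁cos θ₁ + e sin θ₁) − (x₂cos θ₂ + e sin θ₂)]) = 19.0005 → r = 19
L² = (x₁ − r cos θ₁)² + (r sin θ₁ − e)² = 25920.9913 → L = 161.0000 → L = 161
check at θ₃=317°: x = 173.3913 (printed 173.3913) ✓

r = 19, L = 161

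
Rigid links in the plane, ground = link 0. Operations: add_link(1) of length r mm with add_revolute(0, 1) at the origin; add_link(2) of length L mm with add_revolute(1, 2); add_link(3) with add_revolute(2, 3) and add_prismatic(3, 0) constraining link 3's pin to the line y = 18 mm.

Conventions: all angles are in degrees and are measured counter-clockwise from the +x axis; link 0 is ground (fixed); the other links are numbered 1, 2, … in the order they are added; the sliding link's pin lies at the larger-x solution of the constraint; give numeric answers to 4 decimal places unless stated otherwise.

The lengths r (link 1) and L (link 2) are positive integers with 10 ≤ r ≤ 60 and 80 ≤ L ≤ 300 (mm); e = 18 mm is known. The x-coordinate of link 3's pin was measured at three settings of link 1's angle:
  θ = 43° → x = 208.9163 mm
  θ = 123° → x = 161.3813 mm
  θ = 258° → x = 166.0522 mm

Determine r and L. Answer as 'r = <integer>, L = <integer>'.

constraint per measurement: (x − r cos θ)² + (r sin θ − e)² = L²
subtracting the θ₁ and θ₂ equations cancels the r² and L² terms:
r = (x₁² − x₂²) / (2[(x₁cos θ₁ + e sin θ₁) − (x₂cos θ₂ + e sin θ₂)]) = 37.0000 → r = 37
L² = (x₁ − r cos θ₁)² + (r sin θ₁ − e)² = 33124.0121 → L = 182.0000 → L = 182
check at θ₃=258°: x = 166.0522 (printed 166.0522) ✓

r = 37, L = 182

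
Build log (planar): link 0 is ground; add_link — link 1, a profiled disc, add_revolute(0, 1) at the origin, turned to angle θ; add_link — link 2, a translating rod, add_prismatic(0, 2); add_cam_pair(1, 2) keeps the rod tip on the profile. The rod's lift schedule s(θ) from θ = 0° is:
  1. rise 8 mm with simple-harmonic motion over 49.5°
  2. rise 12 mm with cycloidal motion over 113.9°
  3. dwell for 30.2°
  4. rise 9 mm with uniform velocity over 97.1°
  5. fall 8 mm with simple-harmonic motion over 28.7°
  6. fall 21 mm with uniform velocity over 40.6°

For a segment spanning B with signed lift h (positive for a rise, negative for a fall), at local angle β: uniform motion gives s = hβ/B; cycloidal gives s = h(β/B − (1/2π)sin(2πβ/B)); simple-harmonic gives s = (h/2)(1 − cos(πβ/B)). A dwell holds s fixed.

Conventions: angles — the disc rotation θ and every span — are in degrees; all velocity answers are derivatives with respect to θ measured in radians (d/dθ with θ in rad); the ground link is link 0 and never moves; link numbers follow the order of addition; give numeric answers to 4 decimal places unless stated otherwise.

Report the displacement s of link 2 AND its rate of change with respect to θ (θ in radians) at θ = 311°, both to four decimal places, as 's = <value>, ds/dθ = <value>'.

seg 1 [0°–49.5°] simple-harmonic, h=8: full span → s += 8 → s = 8.0000
seg 2 [49.5°–163.4°] cycloidal, h=12: full span → s += 12 → s = 20.0000
seg 3 [163.4°–193.6°] dwell: s stays 20.0000
seg 4 [193.6°–290.7°] uniform, h=9: full span → s += 9 → s = 29.0000
seg 5 [290.7°–319.4°] simple-harmonic, h=-8: θ=311° here. β=20.3, B=28.7. -8/2·(1 − cos(π·0.7073)) = -6.4249 → s = 22.5751
velocity in seg [290.7°–319.4°] (simple-harmonic), θ in radians: β = 20.3° = 0.3543 rad, B = 28.7° = 0.5009 rad; ds/dθ = (πh/(2B)) sin(πβ/B) = (π·(-8)/(2·0.5009)) sin(π·0.7073) = -19.951598 mm/rad

s = 22.5751, ds/dθ = -19.9516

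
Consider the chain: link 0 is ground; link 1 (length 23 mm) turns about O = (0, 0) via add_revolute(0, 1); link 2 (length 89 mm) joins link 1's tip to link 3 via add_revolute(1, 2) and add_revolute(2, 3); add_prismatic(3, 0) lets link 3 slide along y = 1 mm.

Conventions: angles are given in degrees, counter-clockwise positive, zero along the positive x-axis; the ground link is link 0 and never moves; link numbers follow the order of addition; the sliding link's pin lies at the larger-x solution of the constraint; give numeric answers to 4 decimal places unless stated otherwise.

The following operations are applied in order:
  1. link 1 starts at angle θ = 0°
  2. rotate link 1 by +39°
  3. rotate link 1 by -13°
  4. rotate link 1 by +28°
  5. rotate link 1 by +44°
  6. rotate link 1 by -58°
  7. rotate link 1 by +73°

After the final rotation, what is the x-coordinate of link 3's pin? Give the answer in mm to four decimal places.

geometry: r = 23 mm, L = 89 mm, e = 1 mm; θ starts at 0°
rotate link 1 by +39°: θ ← 0° +39° = 39°
rotate link 1 by -13°: θ ← 39° -13° = 26°
rotate link 1 by +28°: θ ← 26° +28° = 54°
rotate link 1 by +44°: θ ← 54° +44° = 98°
rotate link 1 by -58°: θ ← 98° -58° = 40°
rotate link 1 by +73°: θ ← 40° +73° = 113°
crank pin P = (r cos θ, r sin θ) = (-8.986816, 21.171612)
h = r sin θ − e = 21.171612 − 1 = 20.171612
x = r cos θ + √(L² − h²) = -8.986816 + 86.683944 = 77.697128

77.6971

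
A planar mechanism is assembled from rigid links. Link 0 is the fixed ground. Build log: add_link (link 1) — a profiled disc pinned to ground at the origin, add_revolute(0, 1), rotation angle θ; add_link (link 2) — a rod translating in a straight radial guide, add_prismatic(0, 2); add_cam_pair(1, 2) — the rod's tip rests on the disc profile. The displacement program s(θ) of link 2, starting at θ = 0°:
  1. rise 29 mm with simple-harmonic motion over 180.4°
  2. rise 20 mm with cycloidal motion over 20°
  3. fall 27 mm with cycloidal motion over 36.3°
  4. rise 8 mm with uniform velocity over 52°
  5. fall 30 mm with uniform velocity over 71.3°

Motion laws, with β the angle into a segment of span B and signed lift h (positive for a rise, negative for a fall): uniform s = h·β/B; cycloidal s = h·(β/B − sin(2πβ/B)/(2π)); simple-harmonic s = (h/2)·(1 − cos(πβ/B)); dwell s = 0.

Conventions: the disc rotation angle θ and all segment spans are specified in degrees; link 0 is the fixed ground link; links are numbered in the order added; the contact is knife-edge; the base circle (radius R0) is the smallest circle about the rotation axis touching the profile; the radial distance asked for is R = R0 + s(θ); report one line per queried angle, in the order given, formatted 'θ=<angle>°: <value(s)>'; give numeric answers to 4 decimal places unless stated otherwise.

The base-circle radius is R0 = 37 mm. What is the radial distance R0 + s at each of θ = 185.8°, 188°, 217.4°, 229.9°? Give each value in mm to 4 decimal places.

seg 1 [0°–180.4°] simple-harmonic, h=29: full span → s += 29 → s = 29.0000
seg 2 [180.4°–200.4°] cycloidal, h=20: θ=185.8° here. β=5.4, B=20. 20·(0.2700 − sin(2π·0.2700)/(2π)) = 2.2420 → s = 31.2420
seg 2 [180.4°–200.4°] cycloidal, h=20: θ=188° here. β=7.6, B=20. 20·(0.3800 − sin(2π·0.3800)/(2π)) = 5.4210 → s = 34.4210
seg 2 [180.4°–200.4°] cycloidal, h=20: full span → s += 20 → s = 49.0000
seg 3 [200.4°–236.7°] cycloidal, h=-27: θ=217.4° here. β=17, B=36.3. -27·(0.4683 − sin(2π·0.4683)/(2π)) = -11.7949 → s = 37.2051
seg 3 [200.4°–236.7°] cycloidal, h=-27: θ=229.9° here. β=29.5, B=36.3. -27·(0.8127 − sin(2π·0.8127)/(2π)) = -25.9104 → s = 23.0896
θ=185.8°: R = R0 + s = 37 + 31.2420 = 68.2420
θ=188°: R = R0 + s = 37 + 34.4210 = 71.4210
θ=217.4°: R = R0 + s = 37 + 37.2051 = 74.2051
θ=229.9°: R = R0 + s = 37 + 23.0896 = 60.0896

θ=185.8°: 68.2420
θ=188°: 71.4210
θ=217.4°: 74.2051
θ=229.9°: 60.0896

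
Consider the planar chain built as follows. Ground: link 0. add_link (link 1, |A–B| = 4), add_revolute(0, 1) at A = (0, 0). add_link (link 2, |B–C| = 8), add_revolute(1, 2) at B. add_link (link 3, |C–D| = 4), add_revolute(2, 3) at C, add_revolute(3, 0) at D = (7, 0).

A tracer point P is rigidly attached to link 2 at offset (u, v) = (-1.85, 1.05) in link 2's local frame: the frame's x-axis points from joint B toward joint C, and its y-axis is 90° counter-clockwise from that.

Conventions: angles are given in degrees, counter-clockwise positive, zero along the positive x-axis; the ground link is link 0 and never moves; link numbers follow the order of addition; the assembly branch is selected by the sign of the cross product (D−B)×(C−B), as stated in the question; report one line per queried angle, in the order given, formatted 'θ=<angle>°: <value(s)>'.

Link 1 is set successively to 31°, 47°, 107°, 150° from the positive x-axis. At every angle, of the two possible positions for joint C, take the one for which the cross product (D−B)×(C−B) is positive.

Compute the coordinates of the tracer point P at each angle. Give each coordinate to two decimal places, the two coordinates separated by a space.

A=(0,0), D=(7.00,0)
θ=31°: B = A + 4.00·(cos31°, sin31°) = (3.4287, 2.0602)
θ=31°: |BD| = 4.1229
θ=31°: circle(B,8.00) ∩ circle(D,4.00): a=7.8826, h=1.3657
θ=31°:   candidates: C₊=(10.9391,-0.6956) cross=5.631; C₋=(9.5742,-3.0616) cross=-5.631
θ=31°:   branch + wants cross > 0 → take C=(10.9391,-0.6956) (cross=5.631)
θ=31°: ex = (C−B)/|BC| = (0.9388,-0.3445); ey = (0.3445,0.9388)
θ=31°: P = B + -1.85·ex + 1.05·ey = (2.0536,3.6832)
θ=47°: B = A + 4.00·(cos47°, sin47°) = (2.7280, 2.9254)
θ=47°: |BD| = 5.1777
θ=47°: circle(B,8.00) ∩ circle(D,4.00): a=7.2241, h=3.4368
θ=47°:   candidates: C₊=(10.6304,1.6794) cross=17.795; C₋=(6.7467,-3.9920) cross=-17.795
θ=47°:   branch + wants cross > 0 → take C=(10.6304,1.6794) (cross=17.795)
θ=47°: ex = (C−B)/|BC| = (0.9878,-0.1557); ey = (0.1557,0.9878)
θ=47°: P = B + -1.85·ex + 1.05·ey = (1.0641,4.2507)
θ=107°: B = A + 4.00·(cos107°, sin107°) = (-1.1695, 3.8252)
θ=107°: |BD| = 9.0207
θ=107°: circle(B,8.00) ∩ circle(D,4.00): a=7.1709, h=3.5466
θ=107°:   candidates: C₊=(6.8287,3.9963) cross=31.993; C₋=(3.8208,-2.4275) cross=-31.993
θ=107°:   branch + wants cross > 0 → take C=(6.8287,3.9963) (cross=31.993)
θ=107°: ex = (C−B)/|BC| = (0.9998,0.0214); ey = (-0.0214,0.9998)
θ=107°: P = B + -1.85·ex + 1.05·ey = (-3.0415,4.8354)
θ=150°: B = A + 4.00·(cos150°, sin150°) = (-3.4641, 2.0000)
θ=150°: |BD| = 10.6535
θ=150°: circle(B,8.00) ∩ circle(D,4.00): a=7.5795, h=2.5594
θ=150°:   candidates: C₊=(4.4612,3.0910) cross=27.267; C₋=(3.5002,-1.9368) cross=-27.267
θ=150°:   branch + wants cross > 0 → take C=(4.4612,3.0910) (cross=27.267)
θ=150°: ex = (C−B)/|BC| = (0.9907,0.1364); ey = (-0.1364,0.9907)
θ=150°: P = B + -1.85·ex + 1.05·ey = (-5.4400,2.7879)

θ=31°: 2.05 3.68
θ=47°: 1.06 4.25
θ=107°: -3.04 4.84
θ=150°: -5.44 2.79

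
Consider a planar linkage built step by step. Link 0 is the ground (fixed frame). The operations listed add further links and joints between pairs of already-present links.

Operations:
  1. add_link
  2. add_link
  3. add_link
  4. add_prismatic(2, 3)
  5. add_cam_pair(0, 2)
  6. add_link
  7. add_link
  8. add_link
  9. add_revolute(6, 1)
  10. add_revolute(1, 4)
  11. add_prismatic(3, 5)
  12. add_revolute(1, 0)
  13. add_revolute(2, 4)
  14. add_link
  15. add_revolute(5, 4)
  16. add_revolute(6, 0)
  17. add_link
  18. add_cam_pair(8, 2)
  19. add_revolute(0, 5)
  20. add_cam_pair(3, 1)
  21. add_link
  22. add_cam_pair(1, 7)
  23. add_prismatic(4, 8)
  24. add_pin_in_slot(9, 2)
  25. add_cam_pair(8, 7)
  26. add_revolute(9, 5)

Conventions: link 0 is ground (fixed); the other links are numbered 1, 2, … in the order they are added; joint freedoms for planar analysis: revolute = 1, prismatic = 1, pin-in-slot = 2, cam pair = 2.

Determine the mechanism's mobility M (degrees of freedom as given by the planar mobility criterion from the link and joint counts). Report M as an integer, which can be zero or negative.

ground; <1,0,0>
#1 <2,0,0>
#2 <3,0,0>
#3 <4,0,0>
P:2↔3 J1 <4,1,0>
C:0↔2 J2 <4,1,1>
#4 <5,1,1>
#5 <6,1,1>
#6 <7,1,1>
R:6↔1 J1 <7,2,1>
R:1↔4 J1 <7,3,1>
P:3↔5 J1 <7,4,1>
R:1↔0 J1 <7,5,1>
R:2↔4 J1 <7,6,1>
#7 <8,6,1>
R:5↔4 J1 <8,7,1>
R:6↔0 J1 <8,8,1>
#8 <9,8,1>
C:8↔2 J2 <9,8,2>
R:0↔5 J1 <9,9,2>
C:3↔1 J2 <9,9,3>
#9 <10,9,3>
C:1↔7 J2 <10,9,4>
P:4↔8 J1 <10,10,4>
PS:9↔2 J2 <10,10,5>
C:8↔7 J2 <10,10,6>
R:9↔5 J1 <10,11,6>
3×9 − 2×11 − 1×6 = -1

M = -1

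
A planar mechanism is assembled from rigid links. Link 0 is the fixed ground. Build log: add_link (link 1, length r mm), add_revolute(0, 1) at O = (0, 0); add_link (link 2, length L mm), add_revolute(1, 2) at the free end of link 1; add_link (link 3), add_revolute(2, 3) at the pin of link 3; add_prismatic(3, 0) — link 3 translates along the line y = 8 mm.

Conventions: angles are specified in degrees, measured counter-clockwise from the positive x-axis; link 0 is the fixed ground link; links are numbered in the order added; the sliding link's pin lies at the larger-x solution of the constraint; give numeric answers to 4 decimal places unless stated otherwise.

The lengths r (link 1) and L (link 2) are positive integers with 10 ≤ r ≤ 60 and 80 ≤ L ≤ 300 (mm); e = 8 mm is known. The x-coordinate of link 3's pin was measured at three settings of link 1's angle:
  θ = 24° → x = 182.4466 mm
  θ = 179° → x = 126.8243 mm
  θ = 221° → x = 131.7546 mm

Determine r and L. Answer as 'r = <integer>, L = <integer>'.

constraint per measurement: (x − r cos θ)² + (r sin θ − e)² = L²
subtracting the θ₁ and θ₂ equations cancels the r² and L² terms:
r = (x₁² − x₂²) / (2[(x₁cos θ₁ + e sin θ₁) − (x₂cos θ₂ + e sin θ₂)]) = 29.0000 → r = 29
L² = (x₁ − r cos θ₁)² + (r sin θ₁ − e)² = 24335.9868 → L = 156.0000 → L = 156
check at θ₃=221°: x = 131.7546 (printed 131.7546) ✓

r = 29, L = 156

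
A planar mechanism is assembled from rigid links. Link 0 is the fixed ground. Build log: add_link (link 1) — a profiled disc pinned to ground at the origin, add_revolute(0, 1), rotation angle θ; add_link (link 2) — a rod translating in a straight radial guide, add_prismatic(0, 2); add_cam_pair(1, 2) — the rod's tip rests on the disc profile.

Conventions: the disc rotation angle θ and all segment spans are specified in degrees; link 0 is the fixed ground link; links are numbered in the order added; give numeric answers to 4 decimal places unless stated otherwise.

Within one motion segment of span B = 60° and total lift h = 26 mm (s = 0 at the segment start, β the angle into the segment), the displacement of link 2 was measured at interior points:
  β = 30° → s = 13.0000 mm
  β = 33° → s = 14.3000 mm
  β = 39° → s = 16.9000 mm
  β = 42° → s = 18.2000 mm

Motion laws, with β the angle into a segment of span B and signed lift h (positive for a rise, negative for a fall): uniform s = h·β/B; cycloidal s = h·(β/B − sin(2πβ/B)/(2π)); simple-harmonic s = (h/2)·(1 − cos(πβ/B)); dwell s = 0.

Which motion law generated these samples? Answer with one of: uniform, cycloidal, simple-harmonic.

candidates at β/B = r: uniform s = h·r (linear in β); cycloidal s = h·(r − sin(2πr)/(2π)); simple-harmonic s = (h/2)(1 − cos(πr))
β=30°: printed 13.0000 | uniform 13.0000, cycloidal 13.0000, simple-harmonic 13.0000
β=33°: printed 14.3000 | uniform 14.3000, cycloidal 15.5787, simple-harmonic 15.0336
β=39°: printed 16.9000 | uniform 16.9000, cycloidal 20.2477, simple-harmonic 18.9019
β=42°: printed 18.2000 | uniform 18.2000, cycloidal 22.1355, simple-harmonic 20.6412
only one law matches every sample → uniform

uniform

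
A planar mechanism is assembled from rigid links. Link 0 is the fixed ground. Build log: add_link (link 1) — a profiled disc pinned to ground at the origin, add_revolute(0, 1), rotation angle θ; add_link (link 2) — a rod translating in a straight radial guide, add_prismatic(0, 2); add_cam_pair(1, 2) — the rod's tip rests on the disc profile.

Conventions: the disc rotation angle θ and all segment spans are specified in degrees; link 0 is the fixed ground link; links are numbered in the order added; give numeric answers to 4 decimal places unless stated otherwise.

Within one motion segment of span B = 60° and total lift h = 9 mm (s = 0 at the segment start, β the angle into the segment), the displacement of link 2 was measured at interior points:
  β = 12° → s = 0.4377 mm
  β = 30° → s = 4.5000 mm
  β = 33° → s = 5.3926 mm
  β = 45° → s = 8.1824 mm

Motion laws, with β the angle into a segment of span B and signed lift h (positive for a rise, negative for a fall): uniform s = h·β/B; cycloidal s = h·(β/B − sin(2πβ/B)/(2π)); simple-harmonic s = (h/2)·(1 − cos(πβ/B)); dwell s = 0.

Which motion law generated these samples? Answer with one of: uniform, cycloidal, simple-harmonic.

candidates at β/B = r: uniform s = h·r (linear in β); cycloidal s = h·(r − sin(2πr)/(2π)); simple-harmonic s = (h/2)(1 − cos(πr))
β=12°: printed 0.4377 | uniform 1.8000, cycloidal 0.4377, simple-harmonic 0.8594
β=30°: printed 4.5000 | uniform 4.5000, cycloidal 4.5000, simple-harmonic 4.5000
β=33°: printed 5.3926 | uniform 4.9500, cycloidal 5.3926, simple-harmonic 5.2040
β=45°: printed 8.1824 | uniform 6.7500, cycloidal 8.1824, simple-harmonic 7.6820
only one law matches every sample → cycloidal

cycloidal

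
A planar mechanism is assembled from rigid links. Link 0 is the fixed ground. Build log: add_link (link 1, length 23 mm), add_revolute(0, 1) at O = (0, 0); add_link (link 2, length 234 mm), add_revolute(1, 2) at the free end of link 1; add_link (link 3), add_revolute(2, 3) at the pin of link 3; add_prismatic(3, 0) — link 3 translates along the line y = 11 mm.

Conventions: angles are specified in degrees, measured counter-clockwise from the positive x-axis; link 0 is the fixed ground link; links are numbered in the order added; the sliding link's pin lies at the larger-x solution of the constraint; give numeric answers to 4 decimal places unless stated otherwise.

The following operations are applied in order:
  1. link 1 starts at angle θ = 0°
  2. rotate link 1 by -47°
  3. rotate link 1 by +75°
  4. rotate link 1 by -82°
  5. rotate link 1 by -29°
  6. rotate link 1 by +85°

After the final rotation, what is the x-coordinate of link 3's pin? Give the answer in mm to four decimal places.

geometry: r = 23 mm, L = 234 mm, e = 11 mm; θ starts at 0°
rotate link 1 by -47°: θ ← 0° -47° = -47°
rotate link 1 by +75°: θ ← -47° +75° = 28°
rotate link 1 by -82°: θ ← 28° -82° = -54°
rotate link 1 by -29°: θ ← -54° -29° = -83°
rotate link 1 by +85°: θ ← -83° +85° = 2°
crank pin P = (r cos θ, r sin θ) = (22.985989, 0.802688)
h = r sin θ − e = 0.802688 − 11 = -10.197312
x = r cos θ + √(L² − h²) = 22.985989 + 233.777704 = 256.763693

256.7637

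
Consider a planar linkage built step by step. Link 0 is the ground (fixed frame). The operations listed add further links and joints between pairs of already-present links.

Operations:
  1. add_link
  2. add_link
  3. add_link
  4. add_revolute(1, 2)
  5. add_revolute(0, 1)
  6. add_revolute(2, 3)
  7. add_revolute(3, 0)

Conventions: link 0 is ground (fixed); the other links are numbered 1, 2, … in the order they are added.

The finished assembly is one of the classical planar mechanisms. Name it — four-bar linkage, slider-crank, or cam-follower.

links: 4 (incl. ground); joints: 4 revolute, 0 prismatic, 0 higher (cam) pair, forming one closed loop
4 links in a single 4R loop → four-bar linkage

four-bar linkage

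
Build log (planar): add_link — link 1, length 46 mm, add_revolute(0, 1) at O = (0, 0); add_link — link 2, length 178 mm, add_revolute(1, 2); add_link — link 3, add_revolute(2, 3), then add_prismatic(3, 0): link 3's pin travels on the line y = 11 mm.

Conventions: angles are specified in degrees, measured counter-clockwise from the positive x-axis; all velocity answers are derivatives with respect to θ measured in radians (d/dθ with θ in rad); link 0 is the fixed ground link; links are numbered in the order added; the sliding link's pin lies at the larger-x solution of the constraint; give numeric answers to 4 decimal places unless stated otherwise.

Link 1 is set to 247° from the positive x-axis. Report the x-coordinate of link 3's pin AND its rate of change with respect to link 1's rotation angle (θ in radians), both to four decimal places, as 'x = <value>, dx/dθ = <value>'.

geometry: r = 46 mm, L = 178 mm, e = 11 mm
crank pin P = (r cos θ, r sin θ) = (-17.973632, -42.343223)
h = r sin θ − e = -42.343223 − 11 = -53.343223
x = r cos θ + √(L² − h²) = -17.973632 + 169.819023 = 151.845391
dx/dθ = −r sin θ − h·r cos θ/√(L² − h²) (θ in radians; h = -53.343223) = 36.697381

x = 151.8454, dx/dθ = 36.6974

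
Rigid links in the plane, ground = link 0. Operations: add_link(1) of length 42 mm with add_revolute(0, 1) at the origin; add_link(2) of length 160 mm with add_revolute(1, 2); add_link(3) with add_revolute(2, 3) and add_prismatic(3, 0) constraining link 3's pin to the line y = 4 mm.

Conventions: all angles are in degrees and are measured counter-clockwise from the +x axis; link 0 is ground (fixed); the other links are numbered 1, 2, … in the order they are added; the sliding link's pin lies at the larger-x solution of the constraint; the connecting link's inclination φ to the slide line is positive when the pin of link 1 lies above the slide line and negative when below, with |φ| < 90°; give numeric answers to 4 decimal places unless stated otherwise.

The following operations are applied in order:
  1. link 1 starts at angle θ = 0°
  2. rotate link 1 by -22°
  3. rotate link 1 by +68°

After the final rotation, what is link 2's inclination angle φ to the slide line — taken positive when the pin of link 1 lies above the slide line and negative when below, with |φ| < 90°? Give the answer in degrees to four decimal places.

geometry: r = 42 mm, L = 160 mm, e = 4 mm; θ starts at 0°
rotate link 1 by -22°: θ ← 0° -22° = -22°
rotate link 1 by +68°: θ ← -22° +68° = 46°
h = r sin θ − e = 30.212272 − 4 = 26.212272
sin φ = h / L = 26.212272 / 160 = 0.16382670
φ = arcsin(0.16382670) = 9.429082°

9.4291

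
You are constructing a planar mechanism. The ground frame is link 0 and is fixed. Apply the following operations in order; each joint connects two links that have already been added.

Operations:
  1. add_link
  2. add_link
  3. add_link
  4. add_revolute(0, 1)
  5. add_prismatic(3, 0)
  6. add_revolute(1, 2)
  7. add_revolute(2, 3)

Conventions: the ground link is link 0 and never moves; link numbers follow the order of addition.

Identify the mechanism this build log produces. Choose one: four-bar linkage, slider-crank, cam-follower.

links: 4 (incl. ground); joints: 3 revolute, 1 prismatic, 0 higher (cam) pair, forming one closed loop
4 links, 3 revolutes + 1 prismatic in one loop → slider-crank

slider-crank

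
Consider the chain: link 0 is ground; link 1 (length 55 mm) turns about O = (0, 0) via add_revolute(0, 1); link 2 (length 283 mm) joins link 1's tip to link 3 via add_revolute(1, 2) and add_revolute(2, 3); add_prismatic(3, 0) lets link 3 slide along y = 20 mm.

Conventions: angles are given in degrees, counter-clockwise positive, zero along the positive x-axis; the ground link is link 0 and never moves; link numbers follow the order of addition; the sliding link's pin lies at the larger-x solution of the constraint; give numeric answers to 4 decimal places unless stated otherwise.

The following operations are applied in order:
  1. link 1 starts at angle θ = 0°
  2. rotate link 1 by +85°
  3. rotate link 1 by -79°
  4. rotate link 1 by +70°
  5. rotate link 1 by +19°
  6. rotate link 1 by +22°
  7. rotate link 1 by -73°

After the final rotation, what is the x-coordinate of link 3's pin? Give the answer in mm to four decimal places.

geometry: r = 55 mm, L = 283 mm, e = 20 mm; θ starts at 0°
rotate link 1 by +85°: θ ← 0° +85° = 85°
rotate link 1 by -79°: θ ← 85° -79° = 6°
rotate link 1 by +70°: θ ← 6° +70° = 76°
rotate link 1 by +19°: θ ← 76° +19° = 95°
rotate link 1 by +22°: θ ← 95° +22° = 117°
rotate link 1 by -73°: θ ← 117° -73° = 44°
crank pin P = (r cos θ, r sin θ) = (39.563689, 38.206210)
h = r sin θ − e = 38.206210 − 20 = 18.206210
x = r cos θ + √(L² − h²) = 39.563689 + 282.413764 = 321.977453

321.9775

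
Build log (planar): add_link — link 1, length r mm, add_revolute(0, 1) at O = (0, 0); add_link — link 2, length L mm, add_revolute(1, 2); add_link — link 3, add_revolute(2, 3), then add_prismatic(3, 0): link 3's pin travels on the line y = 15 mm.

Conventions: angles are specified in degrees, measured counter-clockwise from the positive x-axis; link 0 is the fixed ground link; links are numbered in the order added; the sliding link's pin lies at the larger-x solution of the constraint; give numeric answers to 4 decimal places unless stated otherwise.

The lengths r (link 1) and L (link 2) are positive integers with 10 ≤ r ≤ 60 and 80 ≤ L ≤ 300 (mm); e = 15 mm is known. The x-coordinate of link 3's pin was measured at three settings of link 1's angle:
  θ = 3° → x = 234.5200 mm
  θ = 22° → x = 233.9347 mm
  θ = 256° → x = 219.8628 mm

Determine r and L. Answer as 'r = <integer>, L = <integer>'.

constraint per measurement: (x − r cos θ)² + (r sin θ − e)² = L²
subtracting the θ₁ and θ₂ equations cancels the r² and L² terms:
r = (x₁² − x₂²) / (2[(x₁cos θ₁ + e sin θ₁) − (x₂cos θ₂ + e sin θ₂)]) = 10.9991 → r = 11
L² = (x₁ − r cos θ₁)² + (r sin θ₁ − e)² = 50175.9904 → L = 224.0000 → L = 224
check at θ₃=256°: x = 219.8628 (printed 219.8628) ✓

r = 11, L = 224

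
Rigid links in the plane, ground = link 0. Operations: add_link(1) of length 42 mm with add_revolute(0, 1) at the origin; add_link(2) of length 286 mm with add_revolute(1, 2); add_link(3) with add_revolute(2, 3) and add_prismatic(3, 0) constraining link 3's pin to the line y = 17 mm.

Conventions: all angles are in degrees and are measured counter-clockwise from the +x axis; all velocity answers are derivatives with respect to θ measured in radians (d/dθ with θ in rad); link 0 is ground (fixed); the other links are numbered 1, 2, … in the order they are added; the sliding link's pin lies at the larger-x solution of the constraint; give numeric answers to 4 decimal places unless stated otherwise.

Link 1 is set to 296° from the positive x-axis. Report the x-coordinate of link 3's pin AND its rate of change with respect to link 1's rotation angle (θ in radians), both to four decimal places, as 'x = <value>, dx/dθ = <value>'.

geometry: r = 42 mm, L = 286 mm, e = 17 mm
crank pin P = (r cos θ, r sin θ) = (18.411588, -37.749350)
h = r sin θ − e = -37.749350 − 17 = -54.749350
x = r cos θ + √(L² − h²) = 18.411588 + 280.710721 = 299.122309
dx/dθ = −r sin θ − h·r cos θ/√(L² − h²) (θ in radians; h = -54.749350) = 41.340315

x = 299.1223, dx/dθ = 41.3403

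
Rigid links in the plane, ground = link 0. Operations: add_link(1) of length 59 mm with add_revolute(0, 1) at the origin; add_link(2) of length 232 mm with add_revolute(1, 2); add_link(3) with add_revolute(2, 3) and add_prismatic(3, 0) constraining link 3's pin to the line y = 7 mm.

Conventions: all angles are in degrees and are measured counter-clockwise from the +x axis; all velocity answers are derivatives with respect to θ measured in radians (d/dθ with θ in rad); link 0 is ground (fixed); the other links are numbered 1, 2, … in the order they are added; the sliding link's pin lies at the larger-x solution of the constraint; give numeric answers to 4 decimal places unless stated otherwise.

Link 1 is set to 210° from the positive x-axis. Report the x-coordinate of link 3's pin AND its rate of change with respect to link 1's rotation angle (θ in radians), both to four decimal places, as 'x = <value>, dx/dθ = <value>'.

geometry: r = 59 mm, L = 232 mm, e = 7 mm
crank pin P = (r cos θ, r sin θ) = (-51.095499, -29.500000)
h = r sin θ − e = -29.500000 − 7 = -36.500000
x = r cos θ + √(L² − h²) = -51.095499 + 229.110781 = 178.015282
dx/dθ = −r sin θ − h·r cos θ/√(L² − h²) (θ in radians; h = -36.500000) = 21.359895

x = 178.0153, dx/dθ = 21.3599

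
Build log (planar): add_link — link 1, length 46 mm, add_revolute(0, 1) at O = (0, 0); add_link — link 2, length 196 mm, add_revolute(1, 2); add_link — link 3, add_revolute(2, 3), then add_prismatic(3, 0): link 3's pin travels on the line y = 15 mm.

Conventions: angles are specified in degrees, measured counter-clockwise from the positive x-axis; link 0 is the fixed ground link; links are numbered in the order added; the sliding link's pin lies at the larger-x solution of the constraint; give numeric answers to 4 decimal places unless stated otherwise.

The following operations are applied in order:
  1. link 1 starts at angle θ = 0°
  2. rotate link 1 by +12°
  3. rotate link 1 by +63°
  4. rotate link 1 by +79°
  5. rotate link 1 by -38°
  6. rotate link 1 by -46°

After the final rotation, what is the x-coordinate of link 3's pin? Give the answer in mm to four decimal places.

geometry: r = 46 mm, L = 196 mm, e = 15 mm; θ starts at 0°
rotate link 1 by +12°: θ ← 0° +12° = 12°
rotate link 1 by +63°: θ ← 12° +63° = 75°
rotate link 1 by +79°: θ ← 75° +79° = 154°
rotate link 1 by -38°: θ ← 154° -38° = 116°
rotate link 1 by -46°: θ ← 116° -46° = 70°
crank pin P = (r cos θ, r sin θ) = (15.732927, 43.225861)
h = r sin θ − e = 43.225861 − 15 = 28.225861
x = r cos θ + √(L² − h²) = 15.732927 + 193.956956 = 209.689883

209.6899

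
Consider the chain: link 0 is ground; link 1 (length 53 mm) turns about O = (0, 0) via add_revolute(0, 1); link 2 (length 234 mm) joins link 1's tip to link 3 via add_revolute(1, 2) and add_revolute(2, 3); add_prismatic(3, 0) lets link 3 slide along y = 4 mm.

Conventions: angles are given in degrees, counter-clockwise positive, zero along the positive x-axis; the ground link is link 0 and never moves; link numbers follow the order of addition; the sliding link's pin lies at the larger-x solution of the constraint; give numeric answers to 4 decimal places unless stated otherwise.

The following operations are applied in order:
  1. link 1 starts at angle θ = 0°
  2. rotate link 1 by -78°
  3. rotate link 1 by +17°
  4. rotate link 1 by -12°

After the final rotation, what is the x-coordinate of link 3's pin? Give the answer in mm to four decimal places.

geometry: r = 53 mm, L = 234 mm, e = 4 mm; θ starts at 0°
rotate link 1 by -78°: θ ← 0° -78° = -78°
rotate link 1 by +17°: θ ← -78° +17° = -61°
rotate link 1 by -12°: θ ← -61° -12° = -73°
crank pin P = (r cos θ, r sin θ) = (15.495700, -50.684152)
h = r sin θ − e = -50.684152 − 4 = -54.684152
x = r cos θ + √(L² − h²) = 15.495700 + 227.520644 = 243.016344

243.0163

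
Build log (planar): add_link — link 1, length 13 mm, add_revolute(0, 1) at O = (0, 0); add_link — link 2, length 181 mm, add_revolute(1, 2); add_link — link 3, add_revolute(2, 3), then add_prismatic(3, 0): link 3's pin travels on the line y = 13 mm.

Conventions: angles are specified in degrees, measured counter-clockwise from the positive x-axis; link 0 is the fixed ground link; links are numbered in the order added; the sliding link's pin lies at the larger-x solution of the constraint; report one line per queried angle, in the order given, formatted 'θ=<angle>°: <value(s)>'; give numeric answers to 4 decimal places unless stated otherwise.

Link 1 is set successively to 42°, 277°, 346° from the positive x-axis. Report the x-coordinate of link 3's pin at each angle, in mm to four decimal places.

geometry: r = 13 mm, L = 181 mm, e = 13 mm
θ=42°: crank pin P = (r cos θ, r sin θ) = (9.660883, 8.698698)
θ=42°: h = r sin θ − e = 8.698698 − 13 = -4.301302
θ=42°: x = r cos θ + √(L² − h²) = 9.660883 + 180.948884 = 190.609767
θ=277°: crank pin P = (r cos θ, r sin θ) = (1.584301, -12.903100)
θ=277°: h = r sin θ − e = -12.903100 − 13 = -25.903100
θ=277°: x = r cos θ + √(L² − h²) = 1.584301 + 179.136901 = 180.721203
θ=346°: crank pin P = (r cos θ, r sin θ) = (12.613844, -3.144985)
θ=346°: h = r sin θ − e = -3.144985 − 13 = -16.144985
θ=346°: x = r cos θ + √(L² − h²) = 12.613844 + 180.278505 = 192.892350

θ=42°: 190.6098
θ=277°: 180.7212
θ=346°: 192.8923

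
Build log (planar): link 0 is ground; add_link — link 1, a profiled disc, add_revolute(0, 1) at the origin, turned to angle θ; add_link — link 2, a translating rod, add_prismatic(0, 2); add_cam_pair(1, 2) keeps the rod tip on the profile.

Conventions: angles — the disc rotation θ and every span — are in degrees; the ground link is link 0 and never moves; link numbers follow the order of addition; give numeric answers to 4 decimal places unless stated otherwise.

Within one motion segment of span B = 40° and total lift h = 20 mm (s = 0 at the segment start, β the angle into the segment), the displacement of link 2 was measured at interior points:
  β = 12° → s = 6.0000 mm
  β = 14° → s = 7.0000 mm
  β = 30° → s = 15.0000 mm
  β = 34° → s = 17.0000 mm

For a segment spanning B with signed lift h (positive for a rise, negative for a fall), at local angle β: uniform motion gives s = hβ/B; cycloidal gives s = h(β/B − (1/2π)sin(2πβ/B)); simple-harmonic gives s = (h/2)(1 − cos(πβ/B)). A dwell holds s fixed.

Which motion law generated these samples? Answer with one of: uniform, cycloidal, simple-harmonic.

candidates at β/B = r: uniform s = h·r (linear in β); cycloidal s = h·(r − sin(2πr)/(2π)); simple-harmonic s = (h/2)(1 − cos(πr))
β=12°: printed 6.0000 | uniform 6.0000, cycloidal 2.9727, simple-harmonic 4.1221
β=14°: printed 7.0000 | uniform 7.0000, cycloidal 4.4248, simple-harmonic 5.4601
β=30°: printed 15.0000 | uniform 15.0000, cycloidal 18.1831, simple-harmonic 17.0711
β=34°: printed 17.0000 | uniform 17.0000, cycloidal 19.5752, simple-harmonic 18.9101
only one law matches every sample → uniform

uniform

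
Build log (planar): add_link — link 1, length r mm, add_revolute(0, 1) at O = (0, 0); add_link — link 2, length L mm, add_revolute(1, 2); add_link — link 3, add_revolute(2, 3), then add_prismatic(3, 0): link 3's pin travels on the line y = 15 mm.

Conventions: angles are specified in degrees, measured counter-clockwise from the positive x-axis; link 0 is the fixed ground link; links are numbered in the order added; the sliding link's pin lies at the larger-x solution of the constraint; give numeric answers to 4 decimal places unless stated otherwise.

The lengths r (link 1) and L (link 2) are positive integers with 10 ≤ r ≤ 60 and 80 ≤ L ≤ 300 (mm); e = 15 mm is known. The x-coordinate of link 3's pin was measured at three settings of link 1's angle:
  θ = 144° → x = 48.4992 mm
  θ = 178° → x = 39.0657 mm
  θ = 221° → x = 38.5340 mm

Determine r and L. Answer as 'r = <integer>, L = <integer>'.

constraint per measurement: (x − r cos θ)² + (r sin θ − e)² = L²
subtracting the θ₁ and θ₂ equations cancels the r² and L² terms:
r = (x₁² − x₂²) / (2[(x₁cos θ₁ + e sin θ₁) − (x₂cos θ₂ + e sin θ₂)]) = 50.9997 → r = 51
L² = (x₁ − r cos θ₁)² + (r sin θ₁ − e)² = 8281.0020 → L = 91.0000 → L = 91
check at θ₃=221°: x = 38.5340 (printed 38.5340) ✓

r = 51, L = 91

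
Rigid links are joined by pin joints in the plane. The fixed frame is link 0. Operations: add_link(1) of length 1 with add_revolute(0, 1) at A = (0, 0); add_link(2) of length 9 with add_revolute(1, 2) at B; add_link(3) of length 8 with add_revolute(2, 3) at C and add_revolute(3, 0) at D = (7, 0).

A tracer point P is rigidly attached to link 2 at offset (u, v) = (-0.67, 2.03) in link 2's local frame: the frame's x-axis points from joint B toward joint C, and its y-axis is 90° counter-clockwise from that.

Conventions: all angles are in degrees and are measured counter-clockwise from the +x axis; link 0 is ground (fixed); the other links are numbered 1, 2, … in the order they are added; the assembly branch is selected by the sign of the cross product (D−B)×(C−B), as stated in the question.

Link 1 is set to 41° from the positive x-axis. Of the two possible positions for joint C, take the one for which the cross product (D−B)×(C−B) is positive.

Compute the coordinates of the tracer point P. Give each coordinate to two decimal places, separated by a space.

A=(0,0), D=(7.00,0)
B = A + 1.00·(cos41°, sin41°) = (0.7547, 0.6561)
|BD| = 6.2797
circle(B,9.00) ∩ circle(D,8.00): a=4.4934, h=7.7980
  candidates: C₊=(6.0382,7.9420) cross=48.969; C₋=(4.4088,-7.5687) cross=-48.969
  branch + wants cross > 0 → take C=(6.0382,7.9420) (cross=48.969)
ex = (C−B)/|BC| = (0.5871,0.8095); ey = (-0.8095,0.5871)
P = B + -0.67·ex + 2.03·ey = (-1.2820,1.3054)

-1.28 1.31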